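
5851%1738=637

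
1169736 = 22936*51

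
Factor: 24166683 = 3^2 *2685187^1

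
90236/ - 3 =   -  90236/3=- 30078.67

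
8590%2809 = 163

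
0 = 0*32659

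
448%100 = 48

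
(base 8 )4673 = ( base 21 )5DD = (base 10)2491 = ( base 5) 34431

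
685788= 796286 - 110498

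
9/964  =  9/964= 0.01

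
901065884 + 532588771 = 1433654655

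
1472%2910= 1472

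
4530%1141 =1107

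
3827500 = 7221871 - 3394371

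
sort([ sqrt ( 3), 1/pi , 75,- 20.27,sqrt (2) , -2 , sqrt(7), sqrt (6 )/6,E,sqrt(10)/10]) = [-20.27, - 2, sqrt( 10)/10, 1/pi,sqrt( 6)/6,sqrt( 2),sqrt(3),sqrt(7 ),E, 75]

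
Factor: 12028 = 2^2*31^1*97^1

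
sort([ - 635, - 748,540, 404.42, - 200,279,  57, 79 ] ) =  [ - 748, - 635, - 200,57,79,279, 404.42 , 540] 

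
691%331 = 29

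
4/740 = 1/185 =0.01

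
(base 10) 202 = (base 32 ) 6a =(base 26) 7K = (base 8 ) 312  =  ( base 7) 406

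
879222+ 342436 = 1221658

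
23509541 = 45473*517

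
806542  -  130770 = 675772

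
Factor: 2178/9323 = 2^1*3^2*11^2*9323^( - 1)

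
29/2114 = 29/2114=0.01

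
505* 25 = 12625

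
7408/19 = 7408/19 = 389.89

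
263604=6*43934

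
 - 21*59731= -1254351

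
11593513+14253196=25846709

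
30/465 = 2/31=0.06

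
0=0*94332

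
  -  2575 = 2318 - 4893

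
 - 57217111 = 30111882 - 87328993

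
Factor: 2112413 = 2112413^1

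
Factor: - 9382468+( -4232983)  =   - 13615451^1 = -13615451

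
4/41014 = 2/20507 = 0.00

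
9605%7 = 1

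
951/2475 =317/825 =0.38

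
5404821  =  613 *8817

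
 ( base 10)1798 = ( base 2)11100000110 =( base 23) 394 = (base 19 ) 4IC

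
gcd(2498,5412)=2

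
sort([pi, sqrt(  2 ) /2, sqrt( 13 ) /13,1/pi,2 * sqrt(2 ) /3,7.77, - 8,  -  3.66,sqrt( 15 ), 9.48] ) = [ - 8,-3.66, sqrt(13)/13, 1/pi,sqrt( 2 ) /2,  2*sqrt( 2)/3, pi, sqrt( 15 ),7.77, 9.48] 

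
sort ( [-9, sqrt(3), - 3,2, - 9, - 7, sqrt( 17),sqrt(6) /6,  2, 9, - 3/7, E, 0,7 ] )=[ - 9, - 9, - 7, - 3,-3/7,0, sqrt(6 ) /6, sqrt( 3), 2, 2, E,  sqrt(17), 7, 9 ]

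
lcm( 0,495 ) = 0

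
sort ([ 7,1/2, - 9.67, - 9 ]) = [ - 9.67,-9, 1/2 , 7 ] 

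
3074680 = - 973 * ( - 3160)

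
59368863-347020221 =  - 287651358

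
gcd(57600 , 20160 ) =2880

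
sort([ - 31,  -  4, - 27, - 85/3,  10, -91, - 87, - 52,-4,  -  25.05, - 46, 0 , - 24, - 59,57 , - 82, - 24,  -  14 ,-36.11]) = [ - 91, - 87, - 82, - 59, - 52, - 46, - 36.11, - 31, - 85/3, - 27, - 25.05, - 24,  -  24,-14, - 4 , - 4, 0,10, 57] 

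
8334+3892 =12226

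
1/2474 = 1/2474=0.00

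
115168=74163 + 41005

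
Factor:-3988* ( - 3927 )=15660876=2^2 * 3^1*7^1*11^1*17^1*997^1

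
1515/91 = 1515/91 = 16.65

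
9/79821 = 1/8869 = 0.00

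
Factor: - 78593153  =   - 31^1 * 2535263^1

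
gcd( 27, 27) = 27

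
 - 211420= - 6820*31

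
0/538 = 0 = 0.00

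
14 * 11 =154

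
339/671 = 339/671  =  0.51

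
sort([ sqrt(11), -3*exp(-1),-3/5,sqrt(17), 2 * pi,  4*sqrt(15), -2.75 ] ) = [ - 2.75, - 3*exp( - 1), - 3/5, sqrt(11 ),sqrt(17), 2*pi, 4*sqrt(15 )] 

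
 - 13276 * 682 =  - 9054232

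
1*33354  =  33354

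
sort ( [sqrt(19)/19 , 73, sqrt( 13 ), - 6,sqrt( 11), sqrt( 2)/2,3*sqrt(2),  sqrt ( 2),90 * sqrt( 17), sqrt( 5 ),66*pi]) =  [ - 6,sqrt(19)/19, sqrt( 2)/2,sqrt( 2), sqrt( 5),  sqrt( 11),sqrt(13),3*sqrt( 2), 73,66*pi, 90*sqrt( 17)]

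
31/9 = 31/9 = 3.44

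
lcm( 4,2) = 4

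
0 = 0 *8926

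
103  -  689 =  - 586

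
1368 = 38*36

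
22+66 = 88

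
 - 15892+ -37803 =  - 53695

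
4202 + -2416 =1786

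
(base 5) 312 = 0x52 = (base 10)82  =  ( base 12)6a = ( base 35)2c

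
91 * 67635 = 6154785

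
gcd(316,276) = 4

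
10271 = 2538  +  7733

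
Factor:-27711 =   -  3^2 * 3079^1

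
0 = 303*0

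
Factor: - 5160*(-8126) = 2^4*3^1*5^1*17^1 * 43^1 * 239^1 = 41930160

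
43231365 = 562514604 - 519283239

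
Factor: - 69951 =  - 3^1* 7^1*3331^1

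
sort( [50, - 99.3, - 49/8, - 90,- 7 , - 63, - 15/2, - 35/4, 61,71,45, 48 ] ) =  [ - 99.3, - 90,  -  63, - 35/4, - 15/2, - 7,  -  49/8, 45 , 48,  50 , 61,  71]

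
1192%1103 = 89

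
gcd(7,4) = 1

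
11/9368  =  11/9368 =0.00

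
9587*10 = 95870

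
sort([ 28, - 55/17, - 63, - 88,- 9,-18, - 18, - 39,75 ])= [ - 88, -63, - 39, - 18,-18, - 9, - 55/17,  28,75 ]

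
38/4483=38/4483  =  0.01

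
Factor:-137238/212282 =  - 3^1* 7^( - 1)*59^( - 1)*89^1 = - 267/413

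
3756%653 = 491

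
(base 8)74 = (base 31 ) 1t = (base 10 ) 60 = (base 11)55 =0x3C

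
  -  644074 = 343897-987971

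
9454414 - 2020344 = 7434070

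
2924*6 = 17544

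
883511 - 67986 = 815525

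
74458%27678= 19102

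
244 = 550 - 306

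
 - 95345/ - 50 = 1906 + 9/10 = 1906.90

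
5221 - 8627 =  - 3406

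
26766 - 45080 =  - 18314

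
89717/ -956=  - 94 + 147/956 =- 93.85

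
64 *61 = 3904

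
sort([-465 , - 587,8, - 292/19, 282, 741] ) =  [-587, - 465, - 292/19, 8, 282, 741 ] 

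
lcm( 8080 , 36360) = 72720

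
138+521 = 659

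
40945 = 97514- 56569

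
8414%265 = 199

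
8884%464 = 68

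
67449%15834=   4113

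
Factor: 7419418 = 2^1*29^1*127921^1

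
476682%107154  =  48066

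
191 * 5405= 1032355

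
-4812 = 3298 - 8110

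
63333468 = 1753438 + 61580030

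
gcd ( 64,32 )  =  32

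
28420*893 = 25379060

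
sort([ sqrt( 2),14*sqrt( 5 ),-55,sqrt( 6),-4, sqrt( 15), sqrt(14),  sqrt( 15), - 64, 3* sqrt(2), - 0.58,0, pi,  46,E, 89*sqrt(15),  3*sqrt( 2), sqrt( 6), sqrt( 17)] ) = [ - 64, - 55,-4, - 0.58, 0,  sqrt(2), sqrt(6 ), sqrt( 6 ),E, pi,sqrt( 14), sqrt( 15 ),  sqrt(15), sqrt(17),3*sqrt( 2 ), 3* sqrt(2) , 14*sqrt( 5), 46  ,  89*sqrt(15) ]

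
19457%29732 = 19457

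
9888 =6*1648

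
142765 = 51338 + 91427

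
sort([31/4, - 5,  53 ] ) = [-5,31/4,53]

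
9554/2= 4777  =  4777.00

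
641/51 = 12 + 29/51= 12.57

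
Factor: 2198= 2^1*7^1*157^1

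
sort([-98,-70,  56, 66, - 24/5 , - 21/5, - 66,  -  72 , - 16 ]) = [  -  98, - 72,  -  70, - 66,- 16,- 24/5, - 21/5 , 56,66] 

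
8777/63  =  139 + 20/63 = 139.32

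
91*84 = 7644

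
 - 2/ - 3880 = 1/1940 = 0.00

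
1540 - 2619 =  - 1079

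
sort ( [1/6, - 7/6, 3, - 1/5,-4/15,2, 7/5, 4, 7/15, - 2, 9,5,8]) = [ - 2, - 7/6, - 4/15 , - 1/5,1/6 , 7/15 , 7/5, 2,3, 4, 5, 8, 9]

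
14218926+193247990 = 207466916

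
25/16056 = 25/16056 = 0.00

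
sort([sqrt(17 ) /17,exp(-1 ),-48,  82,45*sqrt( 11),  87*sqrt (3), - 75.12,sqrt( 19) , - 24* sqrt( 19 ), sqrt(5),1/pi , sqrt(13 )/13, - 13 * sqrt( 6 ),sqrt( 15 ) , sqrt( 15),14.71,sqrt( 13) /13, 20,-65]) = [  -  24 * sqrt ( 19), - 75.12,  -  65 , - 48, - 13*sqrt ( 6),sqrt(17 )/17,sqrt( 13 )/13 , sqrt( 13 ) /13,1/pi, exp ( - 1),sqrt( 5),sqrt(15),sqrt( 15 ), sqrt( 19),14.71,  20, 82,45*sqrt( 11),87*sqrt ( 3)]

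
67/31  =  67/31 = 2.16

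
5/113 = 5/113 = 0.04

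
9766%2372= 278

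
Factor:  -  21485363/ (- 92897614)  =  2^( - 1)*29^( - 1 )*107^( - 1 )*523^1*14969^( - 1)*41081^1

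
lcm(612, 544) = 4896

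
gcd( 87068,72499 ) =1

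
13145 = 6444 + 6701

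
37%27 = 10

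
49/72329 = 49/72329   =  0.00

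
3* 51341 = 154023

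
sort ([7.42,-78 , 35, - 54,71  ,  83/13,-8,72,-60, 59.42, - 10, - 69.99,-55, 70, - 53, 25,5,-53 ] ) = [ - 78, - 69.99,-60, - 55 , - 54,- 53 , - 53,-10,- 8,5, 83/13,7.42,25, 35,59.42 , 70,71,72]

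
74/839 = 74/839=0.09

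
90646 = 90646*1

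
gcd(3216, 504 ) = 24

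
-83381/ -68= 83381/68 =1226.19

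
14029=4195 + 9834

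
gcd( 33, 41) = 1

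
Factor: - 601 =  - 601^1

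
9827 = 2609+7218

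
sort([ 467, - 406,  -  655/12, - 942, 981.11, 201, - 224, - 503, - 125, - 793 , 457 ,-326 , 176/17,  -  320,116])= [ - 942, - 793, - 503, - 406, - 326, - 320 , - 224,- 125,  -  655/12,176/17, 116, 201,457,  467,981.11] 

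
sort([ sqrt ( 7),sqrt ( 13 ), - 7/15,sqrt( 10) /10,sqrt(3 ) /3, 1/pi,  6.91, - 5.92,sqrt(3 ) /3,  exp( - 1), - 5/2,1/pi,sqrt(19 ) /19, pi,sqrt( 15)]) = [ - 5.92, - 5/2 , - 7/15,sqrt( 19 ) /19,sqrt(10 )/10,1/pi, 1/pi,exp( - 1 ),sqrt( 3 ) /3, sqrt( 3 ) /3, sqrt (7),pi,sqrt( 13 ),sqrt( 15 ),6.91]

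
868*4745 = 4118660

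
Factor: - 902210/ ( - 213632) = 2^( - 6 )*5^1*83^1*1087^1*1669^( - 1 ) = 451105/106816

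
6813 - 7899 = - 1086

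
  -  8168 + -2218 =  - 10386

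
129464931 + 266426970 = 395891901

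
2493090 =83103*30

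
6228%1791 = 855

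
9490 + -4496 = 4994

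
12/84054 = 2/14009 = 0.00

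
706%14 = 6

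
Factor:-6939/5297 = -3^3*257^1 * 5297^( - 1) 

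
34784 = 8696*4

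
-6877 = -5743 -1134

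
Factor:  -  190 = -2^1*5^1*19^1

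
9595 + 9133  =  18728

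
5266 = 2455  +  2811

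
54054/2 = 27027 = 27027.00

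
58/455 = 58/455 = 0.13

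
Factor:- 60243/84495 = -5^( - 1 )* 131^(-1 )*467^1 = - 467/655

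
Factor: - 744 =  - 2^3*3^1*31^1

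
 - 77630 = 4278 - 81908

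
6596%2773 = 1050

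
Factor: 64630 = 2^1*5^1*23^1*281^1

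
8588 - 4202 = 4386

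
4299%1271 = 486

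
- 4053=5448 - 9501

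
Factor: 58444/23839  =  76/31  =  2^2*19^1*31^ ( - 1) 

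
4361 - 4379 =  - 18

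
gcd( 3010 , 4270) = 70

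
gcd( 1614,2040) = 6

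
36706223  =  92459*397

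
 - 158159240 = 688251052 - 846410292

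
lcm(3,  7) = 21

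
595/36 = 595/36=16.53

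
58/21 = 58/21 = 2.76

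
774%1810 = 774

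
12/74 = 6/37= 0.16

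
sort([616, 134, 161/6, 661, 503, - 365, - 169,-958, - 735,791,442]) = [ - 958, - 735,-365, - 169, 161/6,134 , 442, 503 , 616, 661, 791]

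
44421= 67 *663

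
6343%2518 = 1307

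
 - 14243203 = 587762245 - 602005448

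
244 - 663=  - 419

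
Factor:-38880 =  - 2^5*3^5*5^1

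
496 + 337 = 833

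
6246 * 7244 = 45246024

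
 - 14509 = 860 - 15369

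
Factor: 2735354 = 2^1*19^1  *  71983^1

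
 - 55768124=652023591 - 707791715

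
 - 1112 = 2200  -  3312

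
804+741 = 1545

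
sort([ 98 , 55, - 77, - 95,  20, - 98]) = [-98, - 95 ,-77,  20, 55, 98] 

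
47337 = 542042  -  494705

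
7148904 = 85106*84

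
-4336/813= - 6 + 2/3= -5.33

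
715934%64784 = 3310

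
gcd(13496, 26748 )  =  4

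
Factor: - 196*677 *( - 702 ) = 2^3*3^3*7^2  *  13^1*677^1 = 93149784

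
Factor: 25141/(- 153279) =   -  31/189 = -3^ (- 3)*7^(-1 )*31^1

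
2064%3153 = 2064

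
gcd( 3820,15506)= 2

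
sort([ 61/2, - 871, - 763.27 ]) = [ - 871,-763.27,61/2 ]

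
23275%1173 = 988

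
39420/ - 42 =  - 6570/7 = -938.57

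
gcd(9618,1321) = 1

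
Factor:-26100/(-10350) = 2^1*23^ ( - 1)*29^1 = 58/23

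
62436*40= 2497440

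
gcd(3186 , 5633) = 1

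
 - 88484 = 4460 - 92944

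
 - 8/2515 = - 8/2515 = - 0.00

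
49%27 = 22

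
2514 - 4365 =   -  1851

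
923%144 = 59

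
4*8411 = 33644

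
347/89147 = 347/89147  =  0.00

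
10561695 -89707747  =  -79146052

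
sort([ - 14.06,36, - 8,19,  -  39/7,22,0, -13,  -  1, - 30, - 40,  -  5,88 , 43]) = [ - 40, - 30, - 14.06, - 13, - 8, - 39/7,-5, - 1,  0, 19, 22, 36,43,  88]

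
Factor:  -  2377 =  - 2377^1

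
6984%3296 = 392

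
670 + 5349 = 6019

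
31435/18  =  1746 + 7/18 = 1746.39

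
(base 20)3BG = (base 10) 1436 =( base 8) 2634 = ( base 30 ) 1hq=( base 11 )1096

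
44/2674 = 22/1337 = 0.02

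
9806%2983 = 857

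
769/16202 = 769/16202 = 0.05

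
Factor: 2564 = 2^2*641^1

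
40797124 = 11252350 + 29544774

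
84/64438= 42/32219=0.00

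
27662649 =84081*329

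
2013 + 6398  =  8411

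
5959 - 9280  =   - 3321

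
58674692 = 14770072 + 43904620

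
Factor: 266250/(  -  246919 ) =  - 2^1*3^1 * 5^4 * 71^1 * 246919^(-1 ) 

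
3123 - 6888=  - 3765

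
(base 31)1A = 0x29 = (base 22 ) 1J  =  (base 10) 41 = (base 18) 25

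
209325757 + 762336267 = 971662024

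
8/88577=8/88577 = 0.00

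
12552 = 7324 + 5228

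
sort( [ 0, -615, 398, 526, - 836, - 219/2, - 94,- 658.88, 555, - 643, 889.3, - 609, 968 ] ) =[ - 836, - 658.88,  -  643,-615, - 609, - 219/2,-94, 0, 398,526, 555,889.3,968 ]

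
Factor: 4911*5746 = 28218606 = 2^1 * 3^1 *13^2*17^1*1637^1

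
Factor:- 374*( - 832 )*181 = 56321408 = 2^7 * 11^1*13^1*17^1 * 181^1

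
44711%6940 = 3071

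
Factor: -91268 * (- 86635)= 2^2*5^1*17327^1*22817^1 =7907003180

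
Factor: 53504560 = 2^4*5^1*53^1 * 12619^1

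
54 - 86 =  - 32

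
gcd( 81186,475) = 1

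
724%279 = 166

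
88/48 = 11/6 = 1.83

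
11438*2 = 22876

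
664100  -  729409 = -65309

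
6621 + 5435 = 12056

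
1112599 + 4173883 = 5286482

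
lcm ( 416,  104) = 416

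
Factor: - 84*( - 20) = 1680 = 2^4* 3^1 *5^1*7^1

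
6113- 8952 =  - 2839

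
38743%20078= 18665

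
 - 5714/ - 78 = 73 + 10/39 = 73.26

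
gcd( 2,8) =2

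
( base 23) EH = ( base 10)339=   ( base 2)101010011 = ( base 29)bk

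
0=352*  0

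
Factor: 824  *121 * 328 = 2^6*11^2*41^1*103^1 = 32702912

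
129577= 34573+95004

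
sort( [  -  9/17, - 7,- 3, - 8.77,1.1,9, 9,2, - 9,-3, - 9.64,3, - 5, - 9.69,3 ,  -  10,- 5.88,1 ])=[  -  10, - 9.69, - 9.64, - 9,-8.77, - 7, - 5.88, - 5 , - 3, - 3, - 9/17,1, 1.1, 2,3,3, 9,  9 ] 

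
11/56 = 11/56 = 0.20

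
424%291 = 133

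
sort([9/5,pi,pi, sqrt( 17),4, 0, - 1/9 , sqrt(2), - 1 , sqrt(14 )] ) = [-1, - 1/9,0,sqrt(2),9/5, pi,pi,sqrt( 14), 4 , sqrt(17) ] 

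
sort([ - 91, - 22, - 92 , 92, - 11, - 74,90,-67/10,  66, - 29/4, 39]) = [-92,-91, - 74, - 22 , - 11, - 29/4,-67/10,39,  66,90,92]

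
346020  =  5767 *60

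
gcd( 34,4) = 2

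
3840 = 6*640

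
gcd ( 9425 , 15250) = 25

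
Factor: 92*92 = 8464 = 2^4*23^2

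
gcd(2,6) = 2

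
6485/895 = 7+44/179 = 7.25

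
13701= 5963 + 7738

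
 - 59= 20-79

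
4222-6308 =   -  2086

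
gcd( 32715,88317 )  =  9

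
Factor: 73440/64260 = 2^3*7^ ( - 1) = 8/7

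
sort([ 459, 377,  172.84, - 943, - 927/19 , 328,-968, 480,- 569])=[  -  968,-943,-569, - 927/19,  172.84,328, 377, 459,480 ] 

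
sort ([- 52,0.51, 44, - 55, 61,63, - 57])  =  [ - 57,-55, - 52,0.51, 44, 61,  63]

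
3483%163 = 60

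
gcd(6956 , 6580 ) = 188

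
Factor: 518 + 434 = 952 = 2^3*7^1 * 17^1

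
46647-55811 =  - 9164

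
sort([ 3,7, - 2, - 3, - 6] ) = [ - 6,  -  3, - 2,3,7]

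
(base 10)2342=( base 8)4446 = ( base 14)bd4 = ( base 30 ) 2i2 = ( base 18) 742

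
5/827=5/827 = 0.01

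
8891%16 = 11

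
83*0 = 0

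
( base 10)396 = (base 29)DJ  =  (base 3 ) 112200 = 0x18C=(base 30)D6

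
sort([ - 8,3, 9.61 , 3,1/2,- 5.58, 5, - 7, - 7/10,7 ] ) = [-8,-7, - 5.58, - 7/10,1/2,3 , 3,5, 7,9.61 ]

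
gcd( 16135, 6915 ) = 2305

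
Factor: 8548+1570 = 10118 = 2^1*5059^1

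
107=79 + 28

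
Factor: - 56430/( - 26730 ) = 19/9 = 3^(-2)*19^1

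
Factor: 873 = 3^2*97^1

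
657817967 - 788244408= - 130426441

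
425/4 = 106+1/4 = 106.25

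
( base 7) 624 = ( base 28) B4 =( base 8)470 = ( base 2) 100111000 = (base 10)312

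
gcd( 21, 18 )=3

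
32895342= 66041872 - 33146530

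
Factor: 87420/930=2^1 * 47^1 = 94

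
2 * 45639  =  91278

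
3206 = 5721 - 2515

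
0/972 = 0 = 0.00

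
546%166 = 48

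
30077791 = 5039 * 5969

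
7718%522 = 410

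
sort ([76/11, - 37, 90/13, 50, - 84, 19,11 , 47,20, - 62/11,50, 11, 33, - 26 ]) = [  -  84,-37, - 26 , - 62/11,76/11,90/13, 11, 11, 19 , 20, 33, 47,  50, 50]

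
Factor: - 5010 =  - 2^1*3^1*5^1 * 167^1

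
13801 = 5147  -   - 8654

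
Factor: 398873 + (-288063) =2^1*5^1*7^1*1583^1 = 110810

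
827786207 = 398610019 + 429176188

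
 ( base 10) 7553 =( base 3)101100202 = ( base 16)1D81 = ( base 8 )16601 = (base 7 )31010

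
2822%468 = 14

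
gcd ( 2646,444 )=6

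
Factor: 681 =3^1*227^1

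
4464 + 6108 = 10572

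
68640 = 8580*8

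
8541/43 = 198  +  27/43=198.63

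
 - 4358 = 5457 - 9815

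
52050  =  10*5205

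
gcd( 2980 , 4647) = 1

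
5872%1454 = 56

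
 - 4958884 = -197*25172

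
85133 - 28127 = 57006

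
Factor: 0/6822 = 0= 0^1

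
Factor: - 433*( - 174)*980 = 2^3 * 3^1*5^1*7^2*29^1*433^1= 73835160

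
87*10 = 870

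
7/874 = 7/874 = 0.01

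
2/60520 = 1/30260=0.00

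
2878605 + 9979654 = 12858259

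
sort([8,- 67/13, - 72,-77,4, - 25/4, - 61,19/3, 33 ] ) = [-77, - 72,- 61, - 25/4, - 67/13, 4,19/3 , 8, 33]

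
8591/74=8591/74 =116.09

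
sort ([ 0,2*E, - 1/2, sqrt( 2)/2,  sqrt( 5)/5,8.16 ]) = [  -  1/2, 0,sqrt(5 )/5,sqrt( 2)/2 , 2*E, 8.16 ] 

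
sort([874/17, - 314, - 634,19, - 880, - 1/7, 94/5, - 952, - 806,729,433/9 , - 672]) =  [-952, - 880, - 806, - 672, - 634 , - 314, - 1/7, 94/5 , 19,433/9,  874/17,729] 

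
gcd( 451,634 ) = 1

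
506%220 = 66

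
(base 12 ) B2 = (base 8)206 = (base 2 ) 10000110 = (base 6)342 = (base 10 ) 134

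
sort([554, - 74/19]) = [-74/19  ,  554 ]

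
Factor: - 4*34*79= -10744 = -  2^3 * 17^1*79^1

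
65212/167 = 390 + 82/167 = 390.49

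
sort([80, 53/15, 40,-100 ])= [-100,53/15,40,80] 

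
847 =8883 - 8036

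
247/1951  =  247/1951 = 0.13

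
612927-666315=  - 53388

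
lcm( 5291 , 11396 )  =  148148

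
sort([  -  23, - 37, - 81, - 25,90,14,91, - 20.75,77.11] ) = [  -  81, - 37, - 25, - 23, - 20.75,14,77.11, 90, 91] 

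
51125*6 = 306750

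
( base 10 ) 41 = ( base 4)221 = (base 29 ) 1c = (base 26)1f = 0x29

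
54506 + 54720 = 109226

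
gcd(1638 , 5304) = 78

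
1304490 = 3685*354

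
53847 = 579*93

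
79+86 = 165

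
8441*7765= 65544365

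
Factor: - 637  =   - 7^2*13^1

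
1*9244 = 9244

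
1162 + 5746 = 6908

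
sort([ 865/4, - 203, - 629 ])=[- 629, - 203, 865/4]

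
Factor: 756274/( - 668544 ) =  - 378137/334272 = - 2^( -6 )*3^( - 1 )*1741^(- 1)*378137^1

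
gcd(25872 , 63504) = 2352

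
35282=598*59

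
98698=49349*2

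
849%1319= 849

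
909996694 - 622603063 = 287393631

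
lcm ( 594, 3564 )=3564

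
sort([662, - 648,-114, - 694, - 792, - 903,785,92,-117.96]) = [ - 903,  -  792,-694 , -648, - 117.96,-114,92, 662,785]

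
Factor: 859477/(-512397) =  - 3^(-2)*17^ ( - 2) * 197^( - 1)*859477^1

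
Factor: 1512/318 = 2^2*3^2*7^1*53^(-1 )=   252/53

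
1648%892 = 756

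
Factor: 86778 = 2^1*3^3*1607^1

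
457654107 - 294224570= 163429537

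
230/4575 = 46/915 = 0.05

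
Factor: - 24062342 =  - 2^1*131^1*91841^1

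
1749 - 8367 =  - 6618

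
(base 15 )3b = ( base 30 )1Q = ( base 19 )2i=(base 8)70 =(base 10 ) 56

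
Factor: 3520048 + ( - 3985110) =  - 2^1*13^1*31^1*577^1 =-  465062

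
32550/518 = 62+31/37 = 62.84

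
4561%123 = 10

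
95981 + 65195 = 161176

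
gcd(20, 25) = 5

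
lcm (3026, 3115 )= 105910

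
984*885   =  870840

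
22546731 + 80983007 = 103529738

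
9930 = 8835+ 1095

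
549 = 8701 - 8152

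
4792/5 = 4792/5 = 958.40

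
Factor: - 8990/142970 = -17^(-1)*29^(  -  1 )*31^1 = -31/493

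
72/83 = 72/83 = 0.87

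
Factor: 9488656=2^4* 593041^1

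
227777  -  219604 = 8173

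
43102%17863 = 7376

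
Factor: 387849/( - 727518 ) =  - 161/302 =- 2^( - 1)*7^1*23^1*151^( - 1) 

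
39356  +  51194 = 90550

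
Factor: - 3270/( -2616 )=5/4 = 2^( - 2)*5^1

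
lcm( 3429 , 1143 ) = 3429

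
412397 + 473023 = 885420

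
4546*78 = 354588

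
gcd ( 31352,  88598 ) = 2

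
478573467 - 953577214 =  - 475003747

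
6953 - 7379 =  - 426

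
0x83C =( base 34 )1s0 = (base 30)2A8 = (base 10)2108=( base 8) 4074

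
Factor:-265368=- 2^3*3^1*11057^1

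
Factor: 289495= 5^1 * 57899^1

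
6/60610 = 3/30305 = 0.00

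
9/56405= 9/56405 = 0.00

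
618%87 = 9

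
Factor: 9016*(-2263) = - 2^3*7^2 * 23^1 * 31^1*73^1 = - 20403208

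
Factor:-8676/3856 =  - 9/4=-2^( - 2)*3^2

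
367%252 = 115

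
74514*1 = 74514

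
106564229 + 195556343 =302120572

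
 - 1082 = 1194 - 2276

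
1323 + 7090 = 8413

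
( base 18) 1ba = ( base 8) 1024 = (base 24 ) m4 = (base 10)532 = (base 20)16C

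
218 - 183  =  35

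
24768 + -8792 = 15976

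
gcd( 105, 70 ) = 35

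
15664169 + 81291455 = 96955624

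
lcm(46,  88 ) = 2024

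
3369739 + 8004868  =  11374607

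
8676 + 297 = 8973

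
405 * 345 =139725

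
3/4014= 1/1338 = 0.00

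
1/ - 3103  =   - 1 + 3102/3103  =  - 0.00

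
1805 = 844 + 961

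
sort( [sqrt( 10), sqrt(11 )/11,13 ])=[ sqrt( 11 ) /11 , sqrt(10),13]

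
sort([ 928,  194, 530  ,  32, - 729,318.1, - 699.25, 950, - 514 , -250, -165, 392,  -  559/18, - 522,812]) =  [ - 729, - 699.25, - 522, -514,-250, - 165, - 559/18,32 , 194,318.1,392,530  ,  812, 928,  950]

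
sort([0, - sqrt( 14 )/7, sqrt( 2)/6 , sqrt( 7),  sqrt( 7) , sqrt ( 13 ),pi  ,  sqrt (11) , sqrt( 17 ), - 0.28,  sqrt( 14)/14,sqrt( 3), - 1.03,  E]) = [ - 1.03, - sqrt( 14)/7, - 0.28, 0,sqrt( 2 )/6, sqrt(14)/14, sqrt(3),sqrt( 7 ),sqrt( 7),  E, pi, sqrt( 11),  sqrt( 13),  sqrt( 17 )] 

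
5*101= 505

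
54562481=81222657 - 26660176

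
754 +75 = 829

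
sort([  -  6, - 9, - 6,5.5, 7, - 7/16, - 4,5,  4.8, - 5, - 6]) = [ - 9,-6,-6, - 6,-5, - 4, - 7/16,4.8,  5,5.5,7] 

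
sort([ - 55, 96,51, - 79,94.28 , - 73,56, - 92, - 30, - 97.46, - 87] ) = [ - 97.46, - 92, - 87,-79, - 73, - 55,- 30 , 51,56,94.28, 96]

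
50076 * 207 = 10365732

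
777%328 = 121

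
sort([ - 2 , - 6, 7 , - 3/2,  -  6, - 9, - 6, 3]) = [ - 9,-6, - 6, - 6 , - 2, - 3/2 , 3, 7 ]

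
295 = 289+6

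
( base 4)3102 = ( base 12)156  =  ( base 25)8A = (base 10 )210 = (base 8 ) 322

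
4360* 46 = 200560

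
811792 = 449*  1808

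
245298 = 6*40883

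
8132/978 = 4066/489 = 8.31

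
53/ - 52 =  - 53/52=- 1.02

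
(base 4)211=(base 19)1I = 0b100101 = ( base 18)21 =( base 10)37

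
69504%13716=924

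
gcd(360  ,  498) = 6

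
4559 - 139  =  4420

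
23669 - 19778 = 3891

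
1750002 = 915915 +834087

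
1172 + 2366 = 3538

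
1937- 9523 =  - 7586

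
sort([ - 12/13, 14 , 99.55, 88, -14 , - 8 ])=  [ - 14, - 8, - 12/13  ,  14 , 88, 99.55]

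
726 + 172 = 898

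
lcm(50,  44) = 1100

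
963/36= 26 + 3/4= 26.75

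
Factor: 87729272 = 2^3 * 10966159^1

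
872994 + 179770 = 1052764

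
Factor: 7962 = 2^1*3^1*1327^1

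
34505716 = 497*69428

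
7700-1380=6320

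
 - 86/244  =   - 1 + 79/122 = - 0.35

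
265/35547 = 265/35547 = 0.01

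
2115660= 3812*555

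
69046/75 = 69046/75 = 920.61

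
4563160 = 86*53060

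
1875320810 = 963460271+911860539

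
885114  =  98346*9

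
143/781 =13/71 = 0.18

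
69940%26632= 16676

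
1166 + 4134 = 5300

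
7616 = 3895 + 3721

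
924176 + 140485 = 1064661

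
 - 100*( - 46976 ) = 4697600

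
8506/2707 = 8506/2707 = 3.14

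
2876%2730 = 146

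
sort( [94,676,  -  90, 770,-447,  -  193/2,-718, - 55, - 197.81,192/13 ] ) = [ - 718, - 447 ,  -  197.81 , -193/2 , - 90,-55,192/13 , 94, 676, 770]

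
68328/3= 22776 = 22776.00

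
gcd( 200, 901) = 1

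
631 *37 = 23347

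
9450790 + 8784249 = 18235039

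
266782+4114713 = 4381495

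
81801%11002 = 4787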